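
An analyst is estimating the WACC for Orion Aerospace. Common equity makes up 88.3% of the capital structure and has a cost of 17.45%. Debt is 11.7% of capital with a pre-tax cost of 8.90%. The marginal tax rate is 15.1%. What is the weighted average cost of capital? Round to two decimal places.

16.29%

After-tax cost of debt = 8.9% × (1 − 15.1%) = 7.5561%.
WACC = 0.883 × 17.4500% + 0.117 × 7.5561% = 16.2924%.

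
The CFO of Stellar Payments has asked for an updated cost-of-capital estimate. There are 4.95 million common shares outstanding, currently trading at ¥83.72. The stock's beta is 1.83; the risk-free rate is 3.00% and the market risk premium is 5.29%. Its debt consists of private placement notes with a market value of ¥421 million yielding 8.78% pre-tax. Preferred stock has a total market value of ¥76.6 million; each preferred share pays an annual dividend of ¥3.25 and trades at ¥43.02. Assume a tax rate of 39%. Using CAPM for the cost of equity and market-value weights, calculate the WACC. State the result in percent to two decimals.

8.87%

Cost of equity via CAPM: Re = 3.0% + 1.83 × 5.29% = 12.6807%.
Cost of preferred: Rp = 3.25 / 43.02 = 7.5546%.
Market value of equity E = 83.72 × 4.95m = 414.414m.
Total capital V = 414.414 + 76.6 + 421 = 912.014.
Equity: weight = 414.414/912.014 = 0.4544; cost = 12.6807%.
Preferred: weight = 76.6/912.014 = 0.0840; cost = 7.5546%.
Private placement notes: weight = 421/912.014 = 0.4616; after-tax cost = 8.78% × (1 − 39%) = 5.3558%.
WACC = 0.4544 × 12.6807% + 0.0840 × 7.5546% + 0.4616 × 5.3558% = 8.8689%.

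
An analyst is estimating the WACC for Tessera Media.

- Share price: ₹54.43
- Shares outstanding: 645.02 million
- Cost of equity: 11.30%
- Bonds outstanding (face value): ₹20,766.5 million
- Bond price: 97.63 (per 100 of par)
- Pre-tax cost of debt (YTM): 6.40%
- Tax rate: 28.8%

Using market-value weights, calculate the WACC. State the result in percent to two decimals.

Market value of equity E = 54.43 × 645.02m = 35108.4386m. Market value of debt D = 20766.5m × 97.63/100 = 20274.33395m.
Total capital V = 35108.4386 + 20274.33395 = 55382.77255.
Equity: weight = 35108.4386/55382.77255 = 0.6339; cost = 11.3%.
Bonds outstanding: weight = 20274.33395/55382.77255 = 0.3661; after-tax cost = 6.4% × (1 − 28.8%) = 4.5568%.
WACC = 0.6339 × 11.3000% + 0.3661 × 4.5568% = 8.8315%.

8.83%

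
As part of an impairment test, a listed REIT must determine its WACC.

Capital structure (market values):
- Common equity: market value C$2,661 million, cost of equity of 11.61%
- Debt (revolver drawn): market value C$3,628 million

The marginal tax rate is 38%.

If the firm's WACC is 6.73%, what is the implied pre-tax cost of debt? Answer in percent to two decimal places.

Total capital V = 2661 + 3628 = 6289.
Equity weight = 2661/6289 = 0.4231.
Revolver drawn weight = 3628/6289 = 0.5769.
Equity contribution = 0.4231 × 11.61% = 4.9124%.
Remaining for debt = 6.73% − 4.9124% = 1.8176%.
Rd × (1 − 38%) × 0.5769 = 1.8176%  ⇒  Rd = 5.0818%.

5.08%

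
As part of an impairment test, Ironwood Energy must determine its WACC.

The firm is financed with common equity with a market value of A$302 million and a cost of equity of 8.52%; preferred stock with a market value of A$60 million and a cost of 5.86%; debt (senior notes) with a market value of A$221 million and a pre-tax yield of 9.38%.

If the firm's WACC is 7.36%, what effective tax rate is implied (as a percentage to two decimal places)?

34.09%

Total capital V = 302 + 60 + 221 = 583.
Equity weight = 302/583 = 0.5180.
Preferred weight = 60/583 = 0.1029.
Senior notes weight = 221/583 = 0.3791.
Equity contribution = 0.5180 × 8.52% = 4.4134%.
Preferred contribution = 0.1029 × 5.86% = 0.6031%.
Debt contribution must be 7.36% − 5.0165% = 2.3435%.
0.3791 × 9.38% × (1 − T) = 2.3435%  ⇒  (1 − T) = 0.6591.
T = 34.0929%.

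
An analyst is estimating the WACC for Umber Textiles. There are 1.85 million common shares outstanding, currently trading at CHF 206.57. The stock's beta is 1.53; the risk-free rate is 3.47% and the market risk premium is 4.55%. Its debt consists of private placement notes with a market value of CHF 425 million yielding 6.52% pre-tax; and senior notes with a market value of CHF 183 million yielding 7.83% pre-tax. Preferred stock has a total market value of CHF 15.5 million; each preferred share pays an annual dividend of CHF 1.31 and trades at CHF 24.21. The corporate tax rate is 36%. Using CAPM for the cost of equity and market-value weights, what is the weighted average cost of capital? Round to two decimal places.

Cost of equity via CAPM: Re = 3.47% + 1.53 × 4.55% = 10.4315%.
Cost of preferred: Rp = 1.31 / 24.21 = 5.4110%.
Market value of equity E = 206.57 × 1.85m = 382.1545m.
Total capital V = 382.1545 + 15.5 + 425 + 183 = 1005.6545.
Equity: weight = 382.1545/1005.6545 = 0.3800; cost = 10.4315%.
Preferred: weight = 15.5/1005.6545 = 0.0154; cost = 5.411%.
Private placement notes: weight = 425/1005.6545 = 0.4226; after-tax cost = 6.52% × (1 − 36%) = 4.1728%.
Senior notes: weight = 183/1005.6545 = 0.1820; after-tax cost = 7.83% × (1 − 36%) = 5.0112%.
WACC = 0.3800 × 10.4315% + 0.0154 × 5.4110% + 0.4226 × 4.1728% + 0.1820 × 5.0112% = 6.7228%.

6.72%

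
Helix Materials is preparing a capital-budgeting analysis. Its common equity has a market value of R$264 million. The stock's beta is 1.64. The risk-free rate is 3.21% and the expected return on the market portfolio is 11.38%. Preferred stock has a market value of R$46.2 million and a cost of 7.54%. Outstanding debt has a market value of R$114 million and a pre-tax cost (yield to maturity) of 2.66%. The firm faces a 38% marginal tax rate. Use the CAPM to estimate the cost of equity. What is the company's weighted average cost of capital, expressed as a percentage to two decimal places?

11.60%

Market risk premium = 11.38% − 3.21% = 8.17%.
Cost of equity via CAPM: Re = 3.21% + 1.64 × 8.17% = 16.6088%.
Total capital V = 264 + 46.2 + 114 = 424.2.
Equity: weight = 264/424.2 = 0.6223; cost = 16.6088%.
Preferred: weight = 46.2/424.2 = 0.1089; cost = 7.54%.
Debt: weight = 114/424.2 = 0.2687; after-tax cost = 2.66% × (1 − 38%) = 1.6492%.
WACC = 0.6223 × 16.6088% + 0.1089 × 7.5400% + 0.2687 × 1.6492% = 11.6008%.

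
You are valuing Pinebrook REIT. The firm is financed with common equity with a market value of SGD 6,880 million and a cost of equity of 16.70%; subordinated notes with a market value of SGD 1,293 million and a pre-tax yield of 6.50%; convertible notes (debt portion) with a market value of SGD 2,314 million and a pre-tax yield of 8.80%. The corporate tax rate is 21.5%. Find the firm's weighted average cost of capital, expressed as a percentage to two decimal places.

Total capital V = 6880 + 1293 + 2314 = 10487.
Equity: weight = 6880/10487 = 0.6561; cost = 16.7%.
Subordinated notes: weight = 1293/10487 = 0.1233; after-tax cost = 6.5% × (1 − 21.5%) = 5.1025%.
Convertible notes (debt portion): weight = 2314/10487 = 0.2207; after-tax cost = 8.8% × (1 − 21.5%) = 6.9080%.
WACC = 0.6561 × 16.7000% + 0.1233 × 5.1025% + 0.2207 × 6.9080% = 13.1094%.

13.11%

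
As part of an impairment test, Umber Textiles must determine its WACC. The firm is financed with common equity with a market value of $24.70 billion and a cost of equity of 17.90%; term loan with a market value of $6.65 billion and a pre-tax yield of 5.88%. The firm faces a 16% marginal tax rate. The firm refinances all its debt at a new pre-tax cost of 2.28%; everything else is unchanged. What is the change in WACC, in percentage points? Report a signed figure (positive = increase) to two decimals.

Current WACC:
Total capital V = 24.7 + 6.65 = 31.35.
Equity: weight = 24.7/31.35 = 0.7879; cost = 17.9%.
Term loan: weight = 6.65/31.35 = 0.2121; after-tax cost = 5.88% × (1 − 16%) = 4.9392%.
WACC = 0.7879 × 17.9000% + 0.2121 × 4.9392% = 15.1507%.
After the change:
Total capital V = 24.7 + 6.65 = 31.35.
Equity: weight = 24.7/31.35 = 0.7879; cost = 17.9%.
Term loan: weight = 6.65/31.35 = 0.2121; after-tax cost = 2.28% × (1 − 16%) = 1.9152%.
WACC = 0.7879 × 17.9000% + 0.2121 × 1.9152% = 14.5093%.
Change in WACC = 14.5093% − 15.1507% = -0.6415 pp.

-0.64 pp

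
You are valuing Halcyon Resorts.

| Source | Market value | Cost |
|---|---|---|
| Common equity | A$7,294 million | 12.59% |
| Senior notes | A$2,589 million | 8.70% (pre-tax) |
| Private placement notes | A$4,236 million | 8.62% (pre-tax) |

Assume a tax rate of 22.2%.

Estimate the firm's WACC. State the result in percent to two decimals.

9.76%

Total capital V = 7294 + 2589 + 4236 = 14119.
Equity: weight = 7294/14119 = 0.5166; cost = 12.59%.
Senior notes: weight = 2589/14119 = 0.1834; after-tax cost = 8.7% × (1 − 22.2%) = 6.7686%.
Private placement notes: weight = 4236/14119 = 0.3000; after-tax cost = 8.62% × (1 − 22.2%) = 6.7064%.
WACC = 0.5166 × 12.5900% + 0.1834 × 6.7686% + 0.3000 × 6.7064% = 9.7573%.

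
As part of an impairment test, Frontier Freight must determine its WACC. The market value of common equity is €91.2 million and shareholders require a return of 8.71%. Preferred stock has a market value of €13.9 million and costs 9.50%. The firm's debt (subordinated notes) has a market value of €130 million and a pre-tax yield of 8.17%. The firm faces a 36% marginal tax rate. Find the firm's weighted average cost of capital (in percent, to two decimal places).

6.83%

Total capital V = 91.2 + 13.9 + 130 = 235.1.
Equity: weight = 91.2/235.1 = 0.3879; cost = 8.71%.
Preferred: weight = 13.9/235.1 = 0.0591; cost = 9.5%.
Subordinated notes: weight = 130/235.1 = 0.5530; after-tax cost = 8.17% × (1 − 36%) = 5.2288%.
WACC = 0.3879 × 8.7100% + 0.0591 × 9.5000% + 0.5530 × 5.2288% = 6.8318%.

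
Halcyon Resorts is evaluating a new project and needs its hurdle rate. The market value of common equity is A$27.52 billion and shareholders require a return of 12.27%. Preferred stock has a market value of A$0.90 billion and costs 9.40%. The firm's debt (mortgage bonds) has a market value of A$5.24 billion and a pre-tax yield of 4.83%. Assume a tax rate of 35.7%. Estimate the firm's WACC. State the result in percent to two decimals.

10.77%

Total capital V = 27.52 + 0.9 + 5.24 = 33.66.
Equity: weight = 27.52/33.66 = 0.8176; cost = 12.27%.
Preferred: weight = 0.9/33.66 = 0.0267; cost = 9.4%.
Mortgage bonds: weight = 5.24/33.66 = 0.1557; after-tax cost = 4.83% × (1 − 35.7%) = 3.1057%.
WACC = 0.8176 × 12.2700% + 0.0267 × 9.4000% + 0.1557 × 3.1057% = 10.7666%.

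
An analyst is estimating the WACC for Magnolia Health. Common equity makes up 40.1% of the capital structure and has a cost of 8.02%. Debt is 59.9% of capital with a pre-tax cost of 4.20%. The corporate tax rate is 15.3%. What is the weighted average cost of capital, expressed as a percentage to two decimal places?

5.35%

After-tax cost of debt = 4.2% × (1 − 15.3%) = 3.5574%.
WACC = 0.401 × 8.0200% + 0.599 × 3.5574% = 5.3469%.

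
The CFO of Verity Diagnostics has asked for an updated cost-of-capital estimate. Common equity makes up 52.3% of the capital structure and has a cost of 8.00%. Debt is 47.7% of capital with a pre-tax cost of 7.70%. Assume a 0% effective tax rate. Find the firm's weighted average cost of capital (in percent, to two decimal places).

7.86%

After-tax cost of debt = 7.7% × (1 − 0%) = 7.7000%.
WACC = 0.523 × 8.0000% + 0.477 × 7.7000% = 7.8569%.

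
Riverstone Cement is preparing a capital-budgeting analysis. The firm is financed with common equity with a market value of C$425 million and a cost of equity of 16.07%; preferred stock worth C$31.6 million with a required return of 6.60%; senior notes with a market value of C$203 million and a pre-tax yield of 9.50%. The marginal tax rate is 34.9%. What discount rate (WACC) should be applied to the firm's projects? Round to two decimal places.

12.57%

Total capital V = 425 + 31.6 + 203 = 659.6.
Equity: weight = 425/659.6 = 0.6443; cost = 16.07%.
Preferred: weight = 31.6/659.6 = 0.0479; cost = 6.6%.
Senior notes: weight = 203/659.6 = 0.3078; after-tax cost = 9.5% × (1 − 34.9%) = 6.1845%.
WACC = 0.6443 × 16.0700% + 0.0479 × 6.6000% + 0.3078 × 6.1845% = 12.5739%.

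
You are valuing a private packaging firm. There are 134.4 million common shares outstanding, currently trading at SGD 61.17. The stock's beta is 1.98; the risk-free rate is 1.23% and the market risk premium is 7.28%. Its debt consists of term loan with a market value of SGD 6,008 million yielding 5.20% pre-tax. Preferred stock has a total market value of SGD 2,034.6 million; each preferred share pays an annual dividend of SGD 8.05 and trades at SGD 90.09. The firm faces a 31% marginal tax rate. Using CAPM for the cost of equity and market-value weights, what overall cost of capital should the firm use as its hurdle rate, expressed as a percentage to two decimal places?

10.35%

Cost of equity via CAPM: Re = 1.23% + 1.98 × 7.28% = 15.6444%.
Cost of preferred: Rp = 8.05 / 90.09 = 8.9355%.
Market value of equity E = 61.17 × 134.4m = 8221.248m.
Total capital V = 8221.248 + 2034.6 + 6008 = 16263.848.
Equity: weight = 8221.248/16263.848 = 0.5055; cost = 15.6444%.
Preferred: weight = 2034.6/16263.848 = 0.1251; cost = 8.9355%.
Term loan: weight = 6008/16263.848 = 0.3694; after-tax cost = 5.2% × (1 − 31%) = 3.5880%.
WACC = 0.5055 × 15.6444% + 0.1251 × 8.9355% + 0.3694 × 3.5880% = 10.3514%.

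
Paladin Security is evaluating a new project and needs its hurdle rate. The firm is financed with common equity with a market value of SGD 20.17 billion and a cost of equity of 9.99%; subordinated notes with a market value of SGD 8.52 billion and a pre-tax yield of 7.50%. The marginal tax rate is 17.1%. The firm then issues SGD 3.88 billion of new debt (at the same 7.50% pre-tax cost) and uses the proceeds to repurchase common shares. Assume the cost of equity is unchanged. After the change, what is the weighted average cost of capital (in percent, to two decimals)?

8.36%

After the change:
Total capital V = 16.29 + 12.4 = 28.69.
Equity: weight = 16.29/28.69 = 0.5678; cost = 9.99%.
Subordinated notes: weight = 12.4/28.69 = 0.4322; after-tax cost = 7.5% × (1 − 17.1%) = 6.2175%.
WACC = 0.5678 × 9.9900% + 0.4322 × 6.2175% = 8.3595%.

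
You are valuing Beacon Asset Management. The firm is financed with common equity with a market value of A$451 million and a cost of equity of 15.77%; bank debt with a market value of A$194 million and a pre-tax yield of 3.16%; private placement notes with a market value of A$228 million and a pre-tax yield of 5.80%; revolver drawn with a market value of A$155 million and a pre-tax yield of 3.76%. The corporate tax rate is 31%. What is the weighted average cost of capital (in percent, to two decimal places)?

Total capital V = 451 + 194 + 228 + 155 = 1028.
Equity: weight = 451/1028 = 0.4387; cost = 15.77%.
Bank debt: weight = 194/1028 = 0.1887; after-tax cost = 3.16% × (1 − 31%) = 2.1804%.
Private placement notes: weight = 228/1028 = 0.2218; after-tax cost = 5.8% × (1 − 31%) = 4.0020%.
Revolver drawn: weight = 155/1028 = 0.1508; after-tax cost = 3.76% × (1 − 31%) = 2.5944%.
WACC = 0.4387 × 15.7700% + 0.1887 × 2.1804% + 0.2218 × 4.0020% + 0.1508 × 2.5944% = 8.6088%.

8.61%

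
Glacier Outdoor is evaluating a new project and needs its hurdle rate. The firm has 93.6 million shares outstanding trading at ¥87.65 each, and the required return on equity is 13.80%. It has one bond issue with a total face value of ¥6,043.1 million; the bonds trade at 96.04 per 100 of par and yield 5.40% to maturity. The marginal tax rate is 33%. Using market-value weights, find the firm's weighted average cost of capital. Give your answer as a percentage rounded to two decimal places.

Market value of equity E = 87.65 × 93.6m = 8204.04m. Market value of debt D = 6043.1m × 96.04/100 = 5803.79324m.
Total capital V = 8204.04 + 5803.79324 = 14007.83324.
Equity: weight = 8204.04/14007.83324 = 0.5857; cost = 13.8%.
Bonds outstanding: weight = 5803.79324/14007.83324 = 0.4143; after-tax cost = 5.4% × (1 − 33%) = 3.6180%.
WACC = 0.5857 × 13.8000% + 0.4143 × 3.6180% = 9.5813%.

9.58%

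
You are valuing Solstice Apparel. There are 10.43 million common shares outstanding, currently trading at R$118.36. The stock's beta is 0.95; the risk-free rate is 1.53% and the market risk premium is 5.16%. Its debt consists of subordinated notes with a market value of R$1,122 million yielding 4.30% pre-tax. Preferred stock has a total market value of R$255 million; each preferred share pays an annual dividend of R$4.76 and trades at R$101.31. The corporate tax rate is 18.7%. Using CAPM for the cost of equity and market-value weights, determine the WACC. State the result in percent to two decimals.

5.00%

Cost of equity via CAPM: Re = 1.53% + 0.95 × 5.16% = 6.4320%.
Cost of preferred: Rp = 4.76 / 101.31 = 4.6985%.
Market value of equity E = 118.36 × 10.43m = 1234.4948m.
Total capital V = 1234.4948 + 255 + 1122 = 2611.4948.
Equity: weight = 1234.4948/2611.4948 = 0.4727; cost = 6.432%.
Preferred: weight = 255/2611.4948 = 0.0976; cost = 4.6985%.
Subordinated notes: weight = 1122/2611.4948 = 0.4296; after-tax cost = 4.3% × (1 − 18.7%) = 3.4959%.
WACC = 0.4727 × 6.4320% + 0.0976 × 4.6985% + 0.4296 × 3.4959% = 5.0013%.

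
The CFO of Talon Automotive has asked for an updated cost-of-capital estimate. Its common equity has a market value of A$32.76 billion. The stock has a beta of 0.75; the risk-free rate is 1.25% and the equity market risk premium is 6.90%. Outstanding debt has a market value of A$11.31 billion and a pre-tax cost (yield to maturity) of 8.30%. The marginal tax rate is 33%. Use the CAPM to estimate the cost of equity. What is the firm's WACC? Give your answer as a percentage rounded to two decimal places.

Cost of equity via CAPM: Re = 1.25% + 0.75 × 6.9% = 6.4250%.
Total capital V = 32.76 + 11.31 = 44.07.
Equity: weight = 32.76/44.07 = 0.7434; cost = 6.425%.
Debt: weight = 11.31/44.07 = 0.2566; after-tax cost = 8.3% × (1 − 33%) = 5.5610%.
WACC = 0.7434 × 6.4250% + 0.2566 × 5.5610% = 6.2033%.

6.20%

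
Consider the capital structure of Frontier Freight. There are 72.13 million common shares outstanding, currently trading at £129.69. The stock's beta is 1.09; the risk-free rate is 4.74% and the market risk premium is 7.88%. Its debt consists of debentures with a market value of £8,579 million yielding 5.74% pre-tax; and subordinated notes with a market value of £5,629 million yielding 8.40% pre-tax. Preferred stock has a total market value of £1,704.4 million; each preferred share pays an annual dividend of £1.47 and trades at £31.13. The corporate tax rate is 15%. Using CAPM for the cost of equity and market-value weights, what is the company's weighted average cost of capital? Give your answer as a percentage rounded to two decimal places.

8.50%

Cost of equity via CAPM: Re = 4.74% + 1.09 × 7.88% = 13.3292%.
Cost of preferred: Rp = 1.47 / 31.13 = 4.7221%.
Market value of equity E = 129.69 × 72.13m = 9354.5397m.
Total capital V = 9354.5397 + 1704.4 + 8579 + 5629 = 25266.9397.
Equity: weight = 9354.5397/25266.9397 = 0.3702; cost = 13.3292%.
Preferred: weight = 1704.4/25266.9397 = 0.0675; cost = 4.7221%.
Debentures: weight = 8579/25266.9397 = 0.3395; after-tax cost = 5.74% × (1 − 15%) = 4.8790%.
Subordinated notes: weight = 5629/25266.9397 = 0.2228; after-tax cost = 8.4% × (1 − 15%) = 7.1400%.
WACC = 0.3702 × 13.3292% + 0.0675 × 4.7221% + 0.3395 × 4.8790% + 0.2228 × 7.1400% = 8.5006%.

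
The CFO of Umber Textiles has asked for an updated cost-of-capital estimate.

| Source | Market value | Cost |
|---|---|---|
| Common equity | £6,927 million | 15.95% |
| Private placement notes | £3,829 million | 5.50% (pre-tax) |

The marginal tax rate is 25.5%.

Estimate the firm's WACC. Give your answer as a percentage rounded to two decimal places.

11.73%

Total capital V = 6927 + 3829 = 10756.
Equity: weight = 6927/10756 = 0.6440; cost = 15.95%.
Private placement notes: weight = 3829/10756 = 0.3560; after-tax cost = 5.5% × (1 − 25.5%) = 4.0975%.
WACC = 0.6440 × 15.9500% + 0.3560 × 4.0975% = 11.7307%.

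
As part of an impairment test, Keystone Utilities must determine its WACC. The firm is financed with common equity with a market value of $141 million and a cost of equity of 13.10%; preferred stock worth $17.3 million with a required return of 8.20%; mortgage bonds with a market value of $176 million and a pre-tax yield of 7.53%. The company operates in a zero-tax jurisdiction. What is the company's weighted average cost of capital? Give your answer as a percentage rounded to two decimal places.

Total capital V = 141 + 17.3 + 176 = 334.3.
Equity: weight = 141/334.3 = 0.4218; cost = 13.1%.
Preferred: weight = 17.3/334.3 = 0.0517; cost = 8.2%.
Mortgage bonds: weight = 176/334.3 = 0.5265; after-tax cost = 7.53% × (1 − 0%) = 7.5300%.
WACC = 0.4218 × 13.1000% + 0.0517 × 8.2000% + 0.5265 × 7.5300% = 9.9140%.

9.91%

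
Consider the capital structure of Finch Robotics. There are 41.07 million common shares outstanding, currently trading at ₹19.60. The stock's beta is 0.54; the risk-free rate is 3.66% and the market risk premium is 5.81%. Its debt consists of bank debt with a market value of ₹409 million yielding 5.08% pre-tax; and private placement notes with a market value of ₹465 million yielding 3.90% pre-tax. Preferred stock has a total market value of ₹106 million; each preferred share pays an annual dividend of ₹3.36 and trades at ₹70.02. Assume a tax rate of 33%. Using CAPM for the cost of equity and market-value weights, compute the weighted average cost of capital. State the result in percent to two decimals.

Cost of equity via CAPM: Re = 3.66% + 0.54 × 5.81% = 6.7974%.
Cost of preferred: Rp = 3.36 / 70.02 = 4.7986%.
Market value of equity E = 19.6 × 41.07m = 804.972m.
Total capital V = 804.972 + 106 + 409 + 465 = 1784.972.
Equity: weight = 804.972/1784.972 = 0.4510; cost = 6.7974%.
Preferred: weight = 106/1784.972 = 0.0594; cost = 4.7986%.
Bank debt: weight = 409/1784.972 = 0.2291; after-tax cost = 5.08% × (1 − 33%) = 3.4036%.
Private placement notes: weight = 465/1784.972 = 0.2605; after-tax cost = 3.9% × (1 − 33%) = 2.6130%.
WACC = 0.4510 × 6.7974% + 0.0594 × 4.7986% + 0.2291 × 3.4036% + 0.2605 × 2.6130% = 4.8110%.

4.81%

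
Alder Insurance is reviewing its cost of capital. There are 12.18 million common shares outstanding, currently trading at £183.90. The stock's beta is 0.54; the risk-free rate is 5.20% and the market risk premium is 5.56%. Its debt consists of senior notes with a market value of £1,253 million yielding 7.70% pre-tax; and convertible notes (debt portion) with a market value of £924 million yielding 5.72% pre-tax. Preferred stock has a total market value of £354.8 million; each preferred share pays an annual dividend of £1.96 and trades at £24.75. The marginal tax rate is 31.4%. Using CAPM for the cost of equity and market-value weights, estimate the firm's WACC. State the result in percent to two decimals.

Cost of equity via CAPM: Re = 5.2% + 0.54 × 5.56% = 8.2024%.
Cost of preferred: Rp = 1.96 / 24.75 = 7.9192%.
Market value of equity E = 183.9 × 12.18m = 2239.902m.
Total capital V = 2239.902 + 354.8 + 1253 + 924 = 4771.702.
Equity: weight = 2239.902/4771.702 = 0.4694; cost = 8.2024%.
Preferred: weight = 354.8/4771.702 = 0.0744; cost = 7.9192%.
Senior notes: weight = 1253/4771.702 = 0.2626; after-tax cost = 7.7% × (1 − 31.4%) = 5.2822%.
Convertible notes (debt portion): weight = 924/4771.702 = 0.1936; after-tax cost = 5.72% × (1 − 31.4%) = 3.9239%.
WACC = 0.4694 × 8.2024% + 0.0744 × 7.9192% + 0.2626 × 5.2822% + 0.1936 × 3.9239% = 6.5860%.

6.59%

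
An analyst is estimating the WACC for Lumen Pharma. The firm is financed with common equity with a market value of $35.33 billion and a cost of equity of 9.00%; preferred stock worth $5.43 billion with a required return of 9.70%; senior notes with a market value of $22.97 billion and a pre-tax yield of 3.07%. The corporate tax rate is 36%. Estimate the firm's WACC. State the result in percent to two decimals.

Total capital V = 35.33 + 5.43 + 22.97 = 63.73.
Equity: weight = 35.33/63.73 = 0.5544; cost = 9%.
Preferred: weight = 5.43/63.73 = 0.0852; cost = 9.7%.
Senior notes: weight = 22.97/63.73 = 0.3604; after-tax cost = 3.07% × (1 − 36%) = 1.9648%.
WACC = 0.5544 × 9.0000% + 0.0852 × 9.7000% + 0.3604 × 1.9648% = 6.5240%.

6.52%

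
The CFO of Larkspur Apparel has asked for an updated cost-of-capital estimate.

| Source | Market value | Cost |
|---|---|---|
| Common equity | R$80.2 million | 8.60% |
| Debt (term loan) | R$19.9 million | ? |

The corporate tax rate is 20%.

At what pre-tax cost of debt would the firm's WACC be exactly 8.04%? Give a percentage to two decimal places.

7.23%

Total capital V = 80.2 + 19.9 = 100.1.
Equity weight = 80.2/100.1 = 0.8012.
Term loan weight = 19.9/100.1 = 0.1988.
Equity contribution = 0.8012 × 8.6% = 6.8903%.
Remaining for debt = 8.04% − 6.8903% = 1.1497%.
Rd × (1 − 20%) × 0.1988 = 1.1497%  ⇒  Rd = 7.2289%.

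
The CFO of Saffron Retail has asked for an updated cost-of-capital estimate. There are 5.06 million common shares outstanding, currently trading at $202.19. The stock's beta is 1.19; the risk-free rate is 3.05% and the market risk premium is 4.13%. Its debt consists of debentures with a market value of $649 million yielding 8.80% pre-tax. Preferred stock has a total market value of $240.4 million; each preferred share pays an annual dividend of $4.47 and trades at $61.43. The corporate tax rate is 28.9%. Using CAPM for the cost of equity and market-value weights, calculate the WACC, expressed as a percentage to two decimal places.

Cost of equity via CAPM: Re = 3.05% + 1.19 × 4.13% = 7.9647%.
Cost of preferred: Rp = 4.47 / 61.43 = 7.2766%.
Market value of equity E = 202.19 × 5.06m = 1023.0814m.
Total capital V = 1023.0814 + 240.4 + 649 = 1912.4814.
Equity: weight = 1023.0814/1912.4814 = 0.5349; cost = 7.9647%.
Preferred: weight = 240.4/1912.4814 = 0.1257; cost = 7.2766%.
Debentures: weight = 649/1912.4814 = 0.3393; after-tax cost = 8.8% × (1 − 28.9%) = 6.2568%.
WACC = 0.5349 × 7.9647% + 0.1257 × 7.2766% + 0.3393 × 6.2568% = 7.2986%.

7.30%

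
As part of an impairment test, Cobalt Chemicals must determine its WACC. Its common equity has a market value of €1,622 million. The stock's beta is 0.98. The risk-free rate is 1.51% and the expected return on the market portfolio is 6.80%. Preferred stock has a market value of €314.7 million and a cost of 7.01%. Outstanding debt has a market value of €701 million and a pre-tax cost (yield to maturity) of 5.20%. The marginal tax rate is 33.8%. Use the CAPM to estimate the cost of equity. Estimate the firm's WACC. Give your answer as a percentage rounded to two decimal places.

Market risk premium = 6.8% − 1.51% = 5.29%.
Cost of equity via CAPM: Re = 1.51% + 0.98 × 5.29% = 6.6942%.
Total capital V = 1622 + 314.7 + 701 = 2637.7.
Equity: weight = 1622/2637.7 = 0.6149; cost = 6.6942%.
Preferred: weight = 314.7/2637.7 = 0.1193; cost = 7.01%.
Debt: weight = 701/2637.7 = 0.2658; after-tax cost = 5.2% × (1 − 33.8%) = 3.4424%.
WACC = 0.6149 × 6.6942% + 0.1193 × 7.0100% + 0.2658 × 3.4424% = 5.8677%.

5.87%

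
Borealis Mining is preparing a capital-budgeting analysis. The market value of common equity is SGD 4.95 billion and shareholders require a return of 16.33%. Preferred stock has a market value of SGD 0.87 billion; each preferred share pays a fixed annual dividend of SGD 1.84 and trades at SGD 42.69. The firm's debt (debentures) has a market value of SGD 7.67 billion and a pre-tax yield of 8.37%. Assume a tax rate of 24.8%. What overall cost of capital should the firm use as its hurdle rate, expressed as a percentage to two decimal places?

9.85%

Cost of preferred: Rp = 1.84 / 42.69 = 4.3101%.
Total capital V = 4.95 + 0.87 + 7.67 = 13.49.
Equity: weight = 4.95/13.49 = 0.3669; cost = 16.33%.
Preferred: weight = 0.87/13.49 = 0.0645; cost = 4.3101%.
Debentures: weight = 7.67/13.49 = 0.5686; after-tax cost = 8.37% × (1 − 24.8%) = 6.2942%.
WACC = 0.3669 × 16.3300% + 0.0645 × 4.3101% + 0.5686 × 6.2942% = 9.8488%.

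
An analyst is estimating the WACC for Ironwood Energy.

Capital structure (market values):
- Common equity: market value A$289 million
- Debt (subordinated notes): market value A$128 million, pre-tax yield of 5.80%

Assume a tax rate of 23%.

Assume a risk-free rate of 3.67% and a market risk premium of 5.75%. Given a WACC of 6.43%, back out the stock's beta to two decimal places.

Total capital V = 289 + 128 = 417.
Equity weight = 289/417 = 0.6930.
Subordinated notes weight = 128/417 = 0.3070.
Debt contribution = 0.3070 × 5.8% × (1 − 23%) = 1.3709%.
Required equity contribution = 6.43% − 1.3709% = 5.0591%  ⇒  Re = 7.2999%.
CAPM: 7.2999% = 3.67% + β × 5.75%  ⇒  β = 0.6313.

0.63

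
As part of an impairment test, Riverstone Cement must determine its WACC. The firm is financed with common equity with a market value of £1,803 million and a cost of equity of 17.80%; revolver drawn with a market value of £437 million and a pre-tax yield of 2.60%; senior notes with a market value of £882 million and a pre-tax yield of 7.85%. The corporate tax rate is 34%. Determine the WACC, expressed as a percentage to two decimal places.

Total capital V = 1803 + 437 + 882 = 3122.
Equity: weight = 1803/3122 = 0.5775; cost = 17.8%.
Revolver drawn: weight = 437/3122 = 0.1400; after-tax cost = 2.6% × (1 − 34%) = 1.7160%.
Senior notes: weight = 882/3122 = 0.2825; after-tax cost = 7.85% × (1 − 34%) = 5.1810%.
WACC = 0.5775 × 17.8000% + 0.1400 × 1.7160% + 0.2825 × 5.1810% = 11.9836%.

11.98%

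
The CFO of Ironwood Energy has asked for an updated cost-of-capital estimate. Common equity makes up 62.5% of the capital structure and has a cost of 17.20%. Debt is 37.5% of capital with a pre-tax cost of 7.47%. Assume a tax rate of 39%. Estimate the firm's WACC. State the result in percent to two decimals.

12.46%

After-tax cost of debt = 7.47% × (1 − 39%) = 4.5567%.
WACC = 0.625 × 17.2000% + 0.375 × 4.5567% = 12.4588%.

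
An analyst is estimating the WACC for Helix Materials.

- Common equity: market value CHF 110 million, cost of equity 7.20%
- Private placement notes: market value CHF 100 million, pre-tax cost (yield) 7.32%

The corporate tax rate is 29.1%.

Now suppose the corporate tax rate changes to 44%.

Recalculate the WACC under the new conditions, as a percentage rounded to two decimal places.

5.72%

After the change:
Total capital V = 110 + 100 = 210.
Equity: weight = 110/210 = 0.5238; cost = 7.2%.
Private placement notes: weight = 100/210 = 0.4762; after-tax cost = 7.32% × (1 − 44%) = 4.0992%.
WACC = 0.5238 × 7.2000% + 0.4762 × 4.0992% = 5.7234%.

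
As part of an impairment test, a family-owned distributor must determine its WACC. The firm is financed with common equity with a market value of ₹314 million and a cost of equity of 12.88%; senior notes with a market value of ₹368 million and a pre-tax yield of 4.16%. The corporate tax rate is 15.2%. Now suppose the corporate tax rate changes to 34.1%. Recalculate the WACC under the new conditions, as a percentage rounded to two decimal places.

After the change:
Total capital V = 314 + 368 = 682.
Equity: weight = 314/682 = 0.4604; cost = 12.88%.
Senior notes: weight = 368/682 = 0.5396; after-tax cost = 4.16% × (1 − 34.1%) = 2.7414%.
WACC = 0.4604 × 12.8800% + 0.5396 × 2.7414% = 7.4093%.

7.41%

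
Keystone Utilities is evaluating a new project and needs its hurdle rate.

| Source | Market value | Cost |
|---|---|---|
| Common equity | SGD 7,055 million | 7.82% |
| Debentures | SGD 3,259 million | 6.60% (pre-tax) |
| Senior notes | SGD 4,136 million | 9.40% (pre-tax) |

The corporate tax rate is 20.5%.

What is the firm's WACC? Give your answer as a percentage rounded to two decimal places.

7.14%

Total capital V = 7055 + 3259 + 4136 = 14450.
Equity: weight = 7055/14450 = 0.4882; cost = 7.82%.
Debentures: weight = 3259/14450 = 0.2255; after-tax cost = 6.6% × (1 − 20.5%) = 5.2470%.
Senior notes: weight = 4136/14450 = 0.2862; after-tax cost = 9.4% × (1 − 20.5%) = 7.4730%.
WACC = 0.4882 × 7.8200% + 0.2255 × 5.2470% + 0.2862 × 7.4730% = 7.1404%.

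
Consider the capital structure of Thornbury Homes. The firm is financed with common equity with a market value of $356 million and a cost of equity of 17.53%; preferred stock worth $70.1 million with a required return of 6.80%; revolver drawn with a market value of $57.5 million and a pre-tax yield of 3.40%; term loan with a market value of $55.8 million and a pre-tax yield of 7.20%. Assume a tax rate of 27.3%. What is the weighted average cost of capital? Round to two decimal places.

Total capital V = 356 + 70.1 + 57.5 + 55.8 = 539.4.
Equity: weight = 356/539.4 = 0.6600; cost = 17.53%.
Preferred: weight = 70.1/539.4 = 0.1300; cost = 6.8%.
Revolver drawn: weight = 57.5/539.4 = 0.1066; after-tax cost = 3.4% × (1 − 27.3%) = 2.4718%.
Term loan: weight = 55.8/539.4 = 0.1034; after-tax cost = 7.2% × (1 − 27.3%) = 5.2344%.
WACC = 0.6600 × 17.5300% + 0.1300 × 6.8000% + 0.1066 × 2.4718% + 0.1034 × 5.2344% = 13.2584%.

13.26%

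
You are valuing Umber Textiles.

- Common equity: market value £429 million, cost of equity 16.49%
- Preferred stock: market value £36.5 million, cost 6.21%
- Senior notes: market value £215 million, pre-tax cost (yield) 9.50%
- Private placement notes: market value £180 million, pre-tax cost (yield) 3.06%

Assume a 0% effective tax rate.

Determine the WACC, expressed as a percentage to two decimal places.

Total capital V = 429 + 36.5 + 215 + 180 = 860.5.
Equity: weight = 429/860.5 = 0.4985; cost = 16.49%.
Preferred: weight = 36.5/860.5 = 0.0424; cost = 6.21%.
Senior notes: weight = 215/860.5 = 0.2499; after-tax cost = 9.5% × (1 − 0%) = 9.5000%.
Private placement notes: weight = 180/860.5 = 0.2092; after-tax cost = 3.06% × (1 − 0%) = 3.0600%.
WACC = 0.4985 × 16.4900% + 0.0424 × 6.2100% + 0.2499 × 9.5000% + 0.2092 × 3.0600% = 11.4982%.

11.50%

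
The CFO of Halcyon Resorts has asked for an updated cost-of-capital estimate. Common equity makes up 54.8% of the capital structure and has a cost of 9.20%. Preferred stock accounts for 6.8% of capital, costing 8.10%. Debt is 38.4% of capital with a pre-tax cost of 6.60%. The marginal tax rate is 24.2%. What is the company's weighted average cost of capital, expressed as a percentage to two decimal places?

After-tax cost of debt = 6.6% × (1 − 24.2%) = 5.0028%.
WACC = 0.548 × 9.2000% + 0.068 × 8.1000% + 0.384 × 5.0028% = 7.5135%.

7.51%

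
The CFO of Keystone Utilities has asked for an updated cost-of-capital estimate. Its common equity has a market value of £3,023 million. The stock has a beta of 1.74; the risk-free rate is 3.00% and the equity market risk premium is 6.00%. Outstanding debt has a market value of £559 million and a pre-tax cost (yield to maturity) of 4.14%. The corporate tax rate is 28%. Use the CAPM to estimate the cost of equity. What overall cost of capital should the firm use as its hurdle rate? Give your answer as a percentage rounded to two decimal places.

11.81%

Cost of equity via CAPM: Re = 3.0% + 1.74 × 6.0% = 13.4400%.
Total capital V = 3023 + 559 = 3582.
Equity: weight = 3023/3582 = 0.8439; cost = 13.44%.
Debt: weight = 559/3582 = 0.1561; after-tax cost = 4.14% × (1 − 28%) = 2.9808%.
WACC = 0.8439 × 13.4400% + 0.1561 × 2.9808% = 11.8078%.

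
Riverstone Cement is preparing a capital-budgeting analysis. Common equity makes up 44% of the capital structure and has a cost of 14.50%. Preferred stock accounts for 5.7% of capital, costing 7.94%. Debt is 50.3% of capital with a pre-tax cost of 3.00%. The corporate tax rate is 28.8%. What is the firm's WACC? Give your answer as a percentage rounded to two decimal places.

After-tax cost of debt = 3% × (1 − 28.8%) = 2.1360%.
WACC = 0.440 × 14.5000% + 0.057 × 7.9400% + 0.503 × 2.1360% = 7.9070%.

7.91%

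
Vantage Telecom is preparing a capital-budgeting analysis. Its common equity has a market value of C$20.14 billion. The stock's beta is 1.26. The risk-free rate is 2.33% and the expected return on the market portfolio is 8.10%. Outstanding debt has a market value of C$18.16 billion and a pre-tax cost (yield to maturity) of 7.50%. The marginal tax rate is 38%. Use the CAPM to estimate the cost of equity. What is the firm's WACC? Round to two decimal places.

Market risk premium = 8.1% − 2.33% = 5.77%.
Cost of equity via CAPM: Re = 2.33% + 1.26 × 5.77% = 9.6002%.
Total capital V = 20.14 + 18.16 = 38.3.
Equity: weight = 20.14/38.3 = 0.5258; cost = 9.6002%.
Debt: weight = 18.16/38.3 = 0.4742; after-tax cost = 7.5% × (1 − 38%) = 4.6500%.
WACC = 0.5258 × 9.6002% + 0.4742 × 4.6500% = 7.2531%.

7.25%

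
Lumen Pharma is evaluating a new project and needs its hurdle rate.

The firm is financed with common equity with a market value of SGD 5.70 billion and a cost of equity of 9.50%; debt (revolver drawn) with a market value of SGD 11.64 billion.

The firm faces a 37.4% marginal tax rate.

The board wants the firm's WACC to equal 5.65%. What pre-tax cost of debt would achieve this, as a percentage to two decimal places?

6.01%

Total capital V = 5.7 + 11.64 = 17.34.
Equity weight = 5.7/17.34 = 0.3287.
Revolver drawn weight = 11.64/17.34 = 0.6713.
Equity contribution = 0.3287 × 9.5% = 3.1228%.
Remaining for debt = 5.65% − 3.1228% = 2.5272%.
Rd × (1 − 37.4%) × 0.6713 = 2.5272%  ⇒  Rd = 6.0139%.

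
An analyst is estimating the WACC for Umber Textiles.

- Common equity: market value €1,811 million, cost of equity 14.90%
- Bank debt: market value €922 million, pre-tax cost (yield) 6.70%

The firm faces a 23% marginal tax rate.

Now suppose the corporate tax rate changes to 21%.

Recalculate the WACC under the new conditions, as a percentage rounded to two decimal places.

After the change:
Total capital V = 1811 + 922 = 2733.
Equity: weight = 1811/2733 = 0.6626; cost = 14.9%.
Bank debt: weight = 922/2733 = 0.3374; after-tax cost = 6.7% × (1 − 21%) = 5.2930%.
WACC = 0.6626 × 14.9000% + 0.3374 × 5.2930% = 11.6590%.

11.66%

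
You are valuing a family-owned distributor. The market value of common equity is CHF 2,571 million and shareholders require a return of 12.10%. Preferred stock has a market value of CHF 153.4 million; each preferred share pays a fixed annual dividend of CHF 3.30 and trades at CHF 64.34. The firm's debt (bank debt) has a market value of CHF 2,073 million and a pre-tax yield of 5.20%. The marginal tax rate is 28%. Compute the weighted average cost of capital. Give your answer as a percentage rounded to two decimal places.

8.27%

Cost of preferred: Rp = 3.3 / 64.34 = 5.1290%.
Total capital V = 2571 + 153.4 + 2073 = 4797.4.
Equity: weight = 2571/4797.4 = 0.5359; cost = 12.1%.
Preferred: weight = 153.4/4797.4 = 0.0320; cost = 5.129%.
Bank debt: weight = 2073/4797.4 = 0.4321; after-tax cost = 5.2% × (1 − 28%) = 3.7440%.
WACC = 0.5359 × 12.1000% + 0.0320 × 5.1290% + 0.4321 × 3.7440% = 8.2664%.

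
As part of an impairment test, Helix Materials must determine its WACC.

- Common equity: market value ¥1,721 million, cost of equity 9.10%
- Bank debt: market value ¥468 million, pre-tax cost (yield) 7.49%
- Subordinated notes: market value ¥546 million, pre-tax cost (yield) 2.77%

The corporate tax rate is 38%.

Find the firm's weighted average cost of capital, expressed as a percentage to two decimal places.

6.86%

Total capital V = 1721 + 468 + 546 = 2735.
Equity: weight = 1721/2735 = 0.6293; cost = 9.1%.
Bank debt: weight = 468/2735 = 0.1711; after-tax cost = 7.49% × (1 − 38%) = 4.6438%.
Subordinated notes: weight = 546/2735 = 0.1996; after-tax cost = 2.77% × (1 − 38%) = 1.7174%.
WACC = 0.6293 × 9.1000% + 0.1711 × 4.6438% + 0.1996 × 1.7174% = 6.8637%.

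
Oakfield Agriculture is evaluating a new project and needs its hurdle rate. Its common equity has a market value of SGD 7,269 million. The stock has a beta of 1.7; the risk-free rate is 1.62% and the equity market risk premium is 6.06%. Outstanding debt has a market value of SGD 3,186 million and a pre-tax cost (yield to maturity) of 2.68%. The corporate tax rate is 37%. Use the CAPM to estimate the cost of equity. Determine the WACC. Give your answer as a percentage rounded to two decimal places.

8.80%

Cost of equity via CAPM: Re = 1.62% + 1.7 × 6.06% = 11.9220%.
Total capital V = 7269 + 3186 = 10455.
Equity: weight = 7269/10455 = 0.6953; cost = 11.922%.
Debt: weight = 3186/10455 = 0.3047; after-tax cost = 2.68% × (1 − 37%) = 1.6884%.
WACC = 0.6953 × 11.9220% + 0.3047 × 1.6884% = 8.8035%.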